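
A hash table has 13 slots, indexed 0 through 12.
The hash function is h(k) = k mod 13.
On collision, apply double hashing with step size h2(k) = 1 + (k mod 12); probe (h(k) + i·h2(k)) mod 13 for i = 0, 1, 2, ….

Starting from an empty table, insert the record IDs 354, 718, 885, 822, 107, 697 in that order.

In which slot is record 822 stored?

354 hashes to 3; slot 3 is free → place at 3.
718 hashes to 3, h2=11; 3 taken → place at 1.
885 hashes to 1, h2=10; 1 taken → place at 11.
822 hashes to 3, h2=7; 3 taken → place at 10.
107 hashes to 3, h2=12; 3 taken → place at 2.
697 hashes to 8; slot 8 is free → place at 8.
Table: [—, 718, 107, 354, —, —, —, —, 697, —, 822, 885, —]

10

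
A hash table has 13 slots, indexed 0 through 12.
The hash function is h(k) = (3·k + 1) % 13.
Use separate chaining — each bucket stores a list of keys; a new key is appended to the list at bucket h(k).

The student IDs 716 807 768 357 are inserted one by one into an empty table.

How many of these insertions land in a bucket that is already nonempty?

2

Insert 716: h=4, bucket 4 empty → new chain.
Insert 807: h=4, bucket 4 nonempty → append to chain.
Insert 768: h=4, bucket 4 nonempty → append to chain.
Insert 357: h=6, bucket 6 empty → new chain.
Final buckets:
0: _
1: _
2: _
3: _
4: 716 -> 807 -> 768
5: _
6: 357
7: _
8: _
9: _
10: _
11: _
12: _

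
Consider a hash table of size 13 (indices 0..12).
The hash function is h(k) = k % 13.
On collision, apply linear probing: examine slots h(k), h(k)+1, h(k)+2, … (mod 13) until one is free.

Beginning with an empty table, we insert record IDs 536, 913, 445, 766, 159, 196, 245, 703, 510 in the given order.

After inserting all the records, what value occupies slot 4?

536 hashes to 3; slot 3 is free → place at 3.
913 hashes to 3; 3 taken → place at 4.
445 hashes to 3; 3,4 taken → place at 5.
766 hashes to 12; slot 12 is free → place at 12.
159 hashes to 3; 3,4,5 taken → place at 6.
196 hashes to 1; slot 1 is free → place at 1.
245 hashes to 11; slot 11 is free → place at 11.
703 hashes to 1; 1 taken → place at 2.
510 hashes to 3; 3,4,5,6 taken → place at 7.
Table: [., 196, 703, 536, 913, 445, 159, 510, ., ., ., 245, 766]

913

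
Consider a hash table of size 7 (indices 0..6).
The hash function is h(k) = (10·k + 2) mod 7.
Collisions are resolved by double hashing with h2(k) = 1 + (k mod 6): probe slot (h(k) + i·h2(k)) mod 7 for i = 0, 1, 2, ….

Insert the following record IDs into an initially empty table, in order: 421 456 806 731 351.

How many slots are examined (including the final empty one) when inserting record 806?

Insert 421: h=5, slot 5 empty → index 5.
Insert 456: h=5, h2=1, slot 5 occupied → index 6.
Insert 806: h=5, h2=3, slot 5 occupied → index 1.
Insert 731: h=4, slot 4 empty → index 4.
Insert 351: h=5, h2=4, slot 5 occupied → index 2.
Table: [_, 806, 351, _, 731, 421, 456]

2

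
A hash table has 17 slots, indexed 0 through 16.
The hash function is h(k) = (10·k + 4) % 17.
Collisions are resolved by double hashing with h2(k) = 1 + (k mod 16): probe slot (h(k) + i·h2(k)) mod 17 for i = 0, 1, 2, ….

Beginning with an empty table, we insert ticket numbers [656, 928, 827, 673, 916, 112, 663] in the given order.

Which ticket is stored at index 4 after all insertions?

673

656 hashes to 2; slot 2 is free => place at 2.
928 hashes to 2, h2=1; 2 taken => place at 3.
827 hashes to 12; slot 12 is free => place at 12.
673 hashes to 2, h2=2; 2 taken => place at 4.
916 hashes to 1; slot 1 is free => place at 1.
112 hashes to 2, h2=1; 2,3,4 taken => place at 5.
663 hashes to 4, h2=8; 4,12,3 taken => place at 11.
Table: [_, 916, 656, 928, 673, 112, _, _, _, _, _, 663, 827, _, _, _, _]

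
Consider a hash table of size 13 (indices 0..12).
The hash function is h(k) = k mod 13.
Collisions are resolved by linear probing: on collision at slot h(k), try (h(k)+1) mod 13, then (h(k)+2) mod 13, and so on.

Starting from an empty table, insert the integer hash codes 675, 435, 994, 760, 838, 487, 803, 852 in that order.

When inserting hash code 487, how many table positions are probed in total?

5

675 hashes to 12; slot 12 is free -> place at 12.
435 hashes to 6; slot 6 is free -> place at 6.
994 hashes to 6; 6 taken -> place at 7.
760 hashes to 6; 6,7 taken -> place at 8.
838 hashes to 6; 6,7,8 taken -> place at 9.
487 hashes to 6; 6,7,8,9 taken -> place at 10.
803 hashes to 10; 10 taken -> place at 11.
852 hashes to 7; 7,8,9,10,11,12 taken -> place at 0.
Table: [852, ∅, ∅, ∅, ∅, ∅, 435, 994, 760, 838, 487, 803, 675]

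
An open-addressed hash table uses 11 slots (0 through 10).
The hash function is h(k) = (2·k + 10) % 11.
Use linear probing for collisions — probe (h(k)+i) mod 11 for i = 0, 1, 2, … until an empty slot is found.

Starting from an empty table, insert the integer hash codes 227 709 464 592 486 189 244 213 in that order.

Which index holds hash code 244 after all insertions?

227: h=2 → slot 2
709: h=9 → slot 9
464: h=3 → slot 3
592: h=6 → slot 6
486: h=3, probe 3,4 → slot 4
189: h=3, probe 3,4,5 → slot 5
244: h=3, probe 3,4,5,6,7 → slot 7
213: h=7, probe 7,8 → slot 8
Table: [_, _, 227, 464, 486, 189, 592, 244, 213, 709, _]

7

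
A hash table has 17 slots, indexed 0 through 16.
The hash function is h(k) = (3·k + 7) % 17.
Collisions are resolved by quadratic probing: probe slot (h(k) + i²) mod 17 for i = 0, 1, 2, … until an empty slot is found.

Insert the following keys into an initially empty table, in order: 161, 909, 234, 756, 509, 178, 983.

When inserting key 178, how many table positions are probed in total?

4

161 hashes to 14; slot 14 is free => place at 14.
909 hashes to 14; 14 taken => place at 15.
234 hashes to 12; slot 12 is free => place at 12.
756 hashes to 14; 14,15 taken => place at 1.
509 hashes to 4; slot 4 is free => place at 4.
178 hashes to 14; 14,15,1 taken => place at 6.
983 hashes to 15; 15 taken => place at 16.
Table: [∅, 756, ∅, ∅, 509, ∅, 178, ∅, ∅, ∅, ∅, ∅, 234, ∅, 161, 909, 983]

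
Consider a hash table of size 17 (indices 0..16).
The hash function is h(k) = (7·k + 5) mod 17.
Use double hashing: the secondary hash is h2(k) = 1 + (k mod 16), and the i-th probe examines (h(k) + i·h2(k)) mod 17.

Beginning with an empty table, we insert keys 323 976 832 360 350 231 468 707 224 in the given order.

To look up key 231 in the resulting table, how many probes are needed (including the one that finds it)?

323: h=5 → slot 5
976: h=3 → slot 3
832: h=15 → slot 15
360: h=9 → slot 9
350: h=7 → slot 7
231: h=7, h2=8, probe 7,15,6 → slot 6
468: h=0 → slot 0
707: h=7, h2=4, probe 7,11 → slot 11
224: h=9, h2=1, probe 9,10 → slot 10
Table: [468, —, —, 976, —, 323, 231, 350, —, 360, 224, 707, —, —, —, 832, —]
Lookup 231: h=7, h2=8, probe 7,15,6 → found at 6.

3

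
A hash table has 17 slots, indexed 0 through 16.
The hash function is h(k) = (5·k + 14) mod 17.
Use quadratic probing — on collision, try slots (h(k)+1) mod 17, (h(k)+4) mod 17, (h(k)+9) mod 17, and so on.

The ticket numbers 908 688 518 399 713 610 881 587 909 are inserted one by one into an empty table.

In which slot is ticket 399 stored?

908 hashes to 15; slot 15 is free → place at 15.
688 hashes to 3; slot 3 is free → place at 3.
518 hashes to 3; 3 taken → place at 4.
399 hashes to 3; 3,4 taken → place at 7.
713 hashes to 9; slot 9 is free → place at 9.
610 hashes to 4; 4 taken → place at 5.
881 hashes to 16; slot 16 is free → place at 16.
587 hashes to 8; slot 8 is free → place at 8.
909 hashes to 3; 3,4,7 taken → place at 12.
Table: [∅, ∅, ∅, 688, 518, 610, ∅, 399, 587, 713, ∅, ∅, 909, ∅, ∅, 908, 881]

7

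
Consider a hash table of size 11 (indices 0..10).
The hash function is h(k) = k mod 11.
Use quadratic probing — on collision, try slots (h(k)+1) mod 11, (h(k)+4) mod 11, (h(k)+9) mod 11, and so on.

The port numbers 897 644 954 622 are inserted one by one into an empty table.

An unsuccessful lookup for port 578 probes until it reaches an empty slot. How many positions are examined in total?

897: h=6 → slot 6
644: h=6, probe 6,7 → slot 7
954: h=8 → slot 8
622: h=6, probe 6,7,10 → slot 10
Table: [_, _, _, _, _, _, 897, 644, 954, _, 622]
Lookup 578: h=6, probe 6,7,10,4 → slot 4 empty, not found.

4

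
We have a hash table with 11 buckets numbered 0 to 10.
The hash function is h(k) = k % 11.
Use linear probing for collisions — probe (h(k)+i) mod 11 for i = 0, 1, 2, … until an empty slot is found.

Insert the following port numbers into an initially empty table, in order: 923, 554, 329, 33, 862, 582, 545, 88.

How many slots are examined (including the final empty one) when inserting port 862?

923: h=10 → slot 10
554: h=4 → slot 4
329: h=10, probe 10,0 → slot 0
33: h=0, probe 0,1 → slot 1
862: h=4, probe 4,5 → slot 5
582: h=10, probe 10,0,1,2 → slot 2
545: h=6 → slot 6
88: h=0, probe 0,1,2,3 → slot 3
Table: [329, 33, 582, 88, 554, 862, 545, -, -, -, 923]

2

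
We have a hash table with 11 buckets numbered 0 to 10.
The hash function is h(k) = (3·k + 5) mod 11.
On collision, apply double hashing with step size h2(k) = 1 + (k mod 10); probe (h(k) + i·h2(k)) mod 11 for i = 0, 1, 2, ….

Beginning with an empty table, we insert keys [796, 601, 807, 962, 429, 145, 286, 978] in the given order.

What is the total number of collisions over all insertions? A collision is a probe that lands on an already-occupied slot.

796 hashes to 6; slot 6 is free → place at 6.
601 hashes to 4; slot 4 is free → place at 4.
807 hashes to 6, h2=8; 6 taken → place at 3.
962 hashes to 9; slot 9 is free → place at 9.
429 hashes to 5; slot 5 is free → place at 5.
145 hashes to 0; slot 0 is free → place at 0.
286 hashes to 5, h2=7; 5 taken → place at 1.
978 hashes to 2; slot 2 is free → place at 2.
Table: [145, 286, 978, 807, 601, 429, 796, ∅, ∅, 962, ∅]

2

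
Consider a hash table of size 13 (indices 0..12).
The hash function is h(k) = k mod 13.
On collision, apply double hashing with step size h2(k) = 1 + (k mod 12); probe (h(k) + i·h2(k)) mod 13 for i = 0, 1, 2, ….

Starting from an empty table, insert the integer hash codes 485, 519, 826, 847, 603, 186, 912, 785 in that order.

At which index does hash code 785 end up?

10

Insert 485: h=4, slot 4 empty => index 4.
Insert 519: h=12, slot 12 empty => index 12.
Insert 826: h=7, slot 7 empty => index 7.
Insert 847: h=2, slot 2 empty => index 2.
Insert 603: h=5, slot 5 empty => index 5.
Insert 186: h=4, h2=7, slot 4 occupied => index 11.
Insert 912: h=2, h2=1, slot 2 occupied => index 3.
Insert 785: h=5, h2=6, slots 5,11,4 occupied => index 10.
Table: [_, _, 847, 912, 485, 603, _, 826, _, _, 785, 186, 519]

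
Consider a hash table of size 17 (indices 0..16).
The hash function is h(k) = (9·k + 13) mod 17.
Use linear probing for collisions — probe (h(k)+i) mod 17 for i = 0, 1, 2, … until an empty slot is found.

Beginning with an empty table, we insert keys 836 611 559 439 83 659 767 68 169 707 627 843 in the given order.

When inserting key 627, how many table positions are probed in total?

836: h=6 → slot 6
611: h=4 → slot 4
559: h=12 → slot 12
439: h=3 → slot 3
83: h=12, probe 12,13 → slot 13
659: h=11 → slot 11
767: h=14 → slot 14
68: h=13, probe 13,14,15 → slot 15
169: h=4, probe 4,5 → slot 5
707: h=1 → slot 1
627: h=12, probe 12,13,14,15,16 → slot 16
843: h=1, probe 1,2 → slot 2
Table: [_, 707, 843, 439, 611, 169, 836, _, _, _, _, 659, 559, 83, 767, 68, 627]

5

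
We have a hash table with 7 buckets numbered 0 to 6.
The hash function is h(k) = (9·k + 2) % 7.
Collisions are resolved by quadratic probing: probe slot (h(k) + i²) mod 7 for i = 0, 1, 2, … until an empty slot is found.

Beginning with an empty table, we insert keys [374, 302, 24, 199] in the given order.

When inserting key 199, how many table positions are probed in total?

Insert 374: h=1, slot 1 empty → index 1.
Insert 302: h=4, slot 4 empty → index 4.
Insert 24: h=1, slot 1 occupied → index 2.
Insert 199: h=1, slots 1,2 occupied → index 5.
Table: [—, 374, 24, —, 302, 199, —]

3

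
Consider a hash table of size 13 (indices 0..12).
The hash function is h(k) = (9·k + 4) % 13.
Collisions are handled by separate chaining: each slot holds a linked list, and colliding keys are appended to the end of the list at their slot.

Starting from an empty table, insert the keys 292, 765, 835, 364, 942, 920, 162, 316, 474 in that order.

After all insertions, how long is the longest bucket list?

4

292 -> bucket 6
765 -> bucket 12
835 -> bucket 5
364 -> bucket 4
942 -> bucket 6 (collision)
920 -> bucket 3
162 -> bucket 6 (collision)
316 -> bucket 1
474 -> bucket 6 (collision)
Final buckets:
0: -
1: 316
2: -
3: 920
4: 364
5: 835
6: 292 -> 942 -> 162 -> 474
7: -
8: -
9: -
10: -
11: -
12: 765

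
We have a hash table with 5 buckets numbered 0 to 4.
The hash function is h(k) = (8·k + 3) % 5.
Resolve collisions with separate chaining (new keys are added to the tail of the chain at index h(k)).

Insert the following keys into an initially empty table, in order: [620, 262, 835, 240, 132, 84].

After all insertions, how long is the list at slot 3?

3

Insert 620: h=3, bucket 3 empty → new chain.
Insert 262: h=4, bucket 4 empty → new chain.
Insert 835: h=3, bucket 3 nonempty → append to chain.
Insert 240: h=3, bucket 3 nonempty → append to chain.
Insert 132: h=4, bucket 4 nonempty → append to chain.
Insert 84: h=0, bucket 0 empty → new chain.
Final buckets:
0: 84
1: _
2: _
3: 620 -> 835 -> 240
4: 262 -> 132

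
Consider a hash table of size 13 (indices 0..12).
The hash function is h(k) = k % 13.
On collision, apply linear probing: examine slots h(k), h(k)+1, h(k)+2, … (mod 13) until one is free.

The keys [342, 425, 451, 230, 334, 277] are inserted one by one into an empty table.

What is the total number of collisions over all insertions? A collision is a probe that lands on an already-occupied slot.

Insert 342: h=4, slot 4 empty → index 4.
Insert 425: h=9, slot 9 empty → index 9.
Insert 451: h=9, slot 9 occupied → index 10.
Insert 230: h=9, slots 9,10 occupied → index 11.
Insert 334: h=9, slots 9,10,11 occupied → index 12.
Insert 277: h=4, slot 4 occupied → index 5.
Table: [., ., ., ., 342, 277, ., ., ., 425, 451, 230, 334]

7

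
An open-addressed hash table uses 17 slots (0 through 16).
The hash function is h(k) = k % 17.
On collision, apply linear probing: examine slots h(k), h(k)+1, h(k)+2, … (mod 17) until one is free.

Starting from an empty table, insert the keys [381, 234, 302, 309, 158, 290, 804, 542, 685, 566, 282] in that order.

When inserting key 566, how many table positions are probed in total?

381: h=7 → slot 7
234: h=13 → slot 13
302: h=13, probe 13,14 → slot 14
309: h=3 → slot 3
158: h=5 → slot 5
290: h=1 → slot 1
804: h=5, probe 5,6 → slot 6
542: h=15 → slot 15
685: h=5, probe 5,6,7,8 → slot 8
566: h=5, probe 5,6,7,8,9 → slot 9
282: h=10 → slot 10
Table: [—, 290, —, 309, —, 158, 804, 381, 685, 566, 282, —, —, 234, 302, 542, —]

5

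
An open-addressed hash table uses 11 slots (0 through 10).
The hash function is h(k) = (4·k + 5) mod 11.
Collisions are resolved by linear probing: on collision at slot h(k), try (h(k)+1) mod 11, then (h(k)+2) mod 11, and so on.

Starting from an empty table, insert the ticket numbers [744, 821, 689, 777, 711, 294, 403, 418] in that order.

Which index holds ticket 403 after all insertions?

744 hashes to 0; slot 0 is free -> place at 0.
821 hashes to 0; 0 taken -> place at 1.
689 hashes to 0; 0,1 taken -> place at 2.
777 hashes to 0; 0,1,2 taken -> place at 3.
711 hashes to 0; 0,1,2,3 taken -> place at 4.
294 hashes to 4; 4 taken -> place at 5.
403 hashes to 0; 0,1,2,3,4,5 taken -> place at 6.
418 hashes to 5; 5,6 taken -> place at 7.
Table: [744, 821, 689, 777, 711, 294, 403, 418, ∅, ∅, ∅]

6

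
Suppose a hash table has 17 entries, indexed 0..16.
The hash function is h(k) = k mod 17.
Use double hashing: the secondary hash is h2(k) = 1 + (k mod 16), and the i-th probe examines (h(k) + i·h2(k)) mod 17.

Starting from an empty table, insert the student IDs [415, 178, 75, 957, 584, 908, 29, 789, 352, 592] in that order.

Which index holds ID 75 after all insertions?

415: h=7 => slot 7
178: h=8 => slot 8
75: h=7, h2=12, probe 7,2 => slot 2
957: h=5 => slot 5
584: h=6 => slot 6
908: h=7, h2=13, probe 7,3 => slot 3
29: h=12 => slot 12
789: h=7, h2=6, probe 7,13 => slot 13
352: h=12, h2=1, probe 12,13,14 => slot 14
592: h=14, h2=1, probe 14,15 => slot 15
Table: [-, -, 75, 908, -, 957, 584, 415, 178, -, -, -, 29, 789, 352, 592, -]

2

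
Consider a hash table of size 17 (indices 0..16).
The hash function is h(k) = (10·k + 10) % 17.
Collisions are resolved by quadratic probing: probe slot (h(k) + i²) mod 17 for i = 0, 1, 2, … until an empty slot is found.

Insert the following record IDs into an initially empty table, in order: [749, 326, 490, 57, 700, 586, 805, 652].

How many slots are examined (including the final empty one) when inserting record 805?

Insert 749: h=3, slot 3 empty → index 3.
Insert 326: h=6, slot 6 empty → index 6.
Insert 490: h=14, slot 14 empty → index 14.
Insert 57: h=2, slot 2 empty → index 2.
Insert 700: h=6, slot 6 occupied → index 7.
Insert 586: h=5, slot 5 empty → index 5.
Insert 805: h=2, slots 2,3,6 occupied → index 11.
Insert 652: h=2, slots 2,3,6,11 occupied → index 1.
Table: [., 652, 57, 749, ., 586, 326, 700, ., ., ., 805, ., ., 490, ., .]

4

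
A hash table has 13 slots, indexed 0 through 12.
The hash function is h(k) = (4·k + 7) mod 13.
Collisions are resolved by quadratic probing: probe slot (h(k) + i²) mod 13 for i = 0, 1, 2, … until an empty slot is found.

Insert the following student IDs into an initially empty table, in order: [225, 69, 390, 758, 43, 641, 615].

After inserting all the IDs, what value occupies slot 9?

615

Insert 225: h=10, slot 10 empty => index 10.
Insert 69: h=10, slot 10 occupied => index 11.
Insert 390: h=7, slot 7 empty => index 7.
Insert 758: h=10, slots 10,11 occupied => index 1.
Insert 43: h=10, slots 10,11,1 occupied => index 6.
Insert 641: h=10, slots 10,11,1,6 occupied => index 0.
Insert 615: h=10, slots 10,11,1,6,0 occupied => index 9.
Table: [641, 758, —, —, —, —, 43, 390, —, 615, 225, 69, —]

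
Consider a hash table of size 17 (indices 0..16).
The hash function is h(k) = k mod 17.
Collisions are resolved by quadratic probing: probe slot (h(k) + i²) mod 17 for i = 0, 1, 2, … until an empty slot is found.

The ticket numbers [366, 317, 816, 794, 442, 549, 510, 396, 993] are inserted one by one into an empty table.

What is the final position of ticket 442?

1

366: h=9 -> slot 9
317: h=11 -> slot 11
816: h=0 -> slot 0
794: h=12 -> slot 12
442: h=0, probe 0,1 -> slot 1
549: h=5 -> slot 5
510: h=0, probe 0,1,4 -> slot 4
396: h=5, probe 5,6 -> slot 6
993: h=7 -> slot 7
Table: [816, 442, -, -, 510, 549, 396, 993, -, 366, -, 317, 794, -, -, -, -]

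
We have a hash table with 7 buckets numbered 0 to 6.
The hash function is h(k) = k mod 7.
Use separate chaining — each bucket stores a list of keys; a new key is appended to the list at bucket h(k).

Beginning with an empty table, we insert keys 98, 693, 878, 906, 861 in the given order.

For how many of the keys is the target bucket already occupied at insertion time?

3

98 -> bucket 0
693 -> bucket 0 (collision)
878 -> bucket 3
906 -> bucket 3 (collision)
861 -> bucket 0 (collision)
Final buckets:
0: 98 -> 693 -> 861
1: ∅
2: ∅
3: 878 -> 906
4: ∅
5: ∅
6: ∅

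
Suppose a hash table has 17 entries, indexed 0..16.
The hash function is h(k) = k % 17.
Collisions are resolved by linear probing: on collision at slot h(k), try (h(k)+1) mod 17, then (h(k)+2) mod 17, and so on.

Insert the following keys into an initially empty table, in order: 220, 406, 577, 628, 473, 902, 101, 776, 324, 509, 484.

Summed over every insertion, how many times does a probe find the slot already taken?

220: h=16 => slot 16
406: h=15 => slot 15
577: h=16, probe 16,0 => slot 0
628: h=16, probe 16,0,1 => slot 1
473: h=14 => slot 14
902: h=1, probe 1,2 => slot 2
101: h=16, probe 16,0,1,2,3 => slot 3
776: h=11 => slot 11
324: h=1, probe 1,2,3,4 => slot 4
509: h=16, probe 16,0,1,2,3,4,5 => slot 5
484: h=8 => slot 8
Table: [577, 628, 902, 101, 324, 509, ., ., 484, ., ., 776, ., ., 473, 406, 220]

17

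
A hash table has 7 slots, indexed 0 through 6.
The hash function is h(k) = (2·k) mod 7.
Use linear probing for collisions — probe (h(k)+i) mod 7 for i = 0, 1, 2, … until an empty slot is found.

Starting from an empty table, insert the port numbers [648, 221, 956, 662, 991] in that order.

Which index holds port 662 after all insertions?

4

Insert 648: h=1, slot 1 empty => index 1.
Insert 221: h=1, slot 1 occupied => index 2.
Insert 956: h=1, slots 1,2 occupied => index 3.
Insert 662: h=1, slots 1,2,3 occupied => index 4.
Insert 991: h=1, slots 1,2,3,4 occupied => index 5.
Table: [., 648, 221, 956, 662, 991, .]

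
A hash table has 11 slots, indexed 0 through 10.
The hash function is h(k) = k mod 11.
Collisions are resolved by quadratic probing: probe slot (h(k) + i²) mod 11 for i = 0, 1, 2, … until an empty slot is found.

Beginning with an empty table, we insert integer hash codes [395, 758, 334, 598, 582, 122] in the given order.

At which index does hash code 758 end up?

0

395 hashes to 10; slot 10 is free => place at 10.
758 hashes to 10; 10 taken => place at 0.
334 hashes to 4; slot 4 is free => place at 4.
598 hashes to 4; 4 taken => place at 5.
582 hashes to 10; 10,0 taken => place at 3.
122 hashes to 1; slot 1 is free => place at 1.
Table: [758, 122, ∅, 582, 334, 598, ∅, ∅, ∅, ∅, 395]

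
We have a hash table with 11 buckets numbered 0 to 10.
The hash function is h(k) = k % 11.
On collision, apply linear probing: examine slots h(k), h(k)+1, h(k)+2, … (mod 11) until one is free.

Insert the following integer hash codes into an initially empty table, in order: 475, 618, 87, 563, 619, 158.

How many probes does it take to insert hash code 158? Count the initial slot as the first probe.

475: h=2 → slot 2
618: h=2, probe 2,3 → slot 3
87: h=10 → slot 10
563: h=2, probe 2,3,4 → slot 4
619: h=3, probe 3,4,5 → slot 5
158: h=4, probe 4,5,6 → slot 6
Table: [_, _, 475, 618, 563, 619, 158, _, _, _, 87]

3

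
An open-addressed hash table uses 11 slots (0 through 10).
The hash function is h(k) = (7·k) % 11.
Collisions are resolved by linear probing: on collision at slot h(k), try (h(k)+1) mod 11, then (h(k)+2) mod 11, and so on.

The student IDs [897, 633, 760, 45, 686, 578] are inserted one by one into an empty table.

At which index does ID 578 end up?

897 hashes to 9; slot 9 is free → place at 9.
633 hashes to 9; 9 taken → place at 10.
760 hashes to 7; slot 7 is free → place at 7.
45 hashes to 7; 7 taken → place at 8.
686 hashes to 6; slot 6 is free → place at 6.
578 hashes to 9; 9,10 taken → place at 0.
Table: [578, ∅, ∅, ∅, ∅, ∅, 686, 760, 45, 897, 633]

0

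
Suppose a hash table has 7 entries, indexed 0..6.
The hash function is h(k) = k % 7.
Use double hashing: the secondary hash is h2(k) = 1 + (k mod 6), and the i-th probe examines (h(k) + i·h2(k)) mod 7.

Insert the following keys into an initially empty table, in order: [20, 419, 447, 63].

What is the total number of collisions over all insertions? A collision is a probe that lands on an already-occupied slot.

20 hashes to 6; slot 6 is free -> place at 6.
419 hashes to 6, h2=6; 6 taken -> place at 5.
447 hashes to 6, h2=4; 6 taken -> place at 3.
63 hashes to 0; slot 0 is free -> place at 0.
Table: [63, _, _, 447, _, 419, 20]

2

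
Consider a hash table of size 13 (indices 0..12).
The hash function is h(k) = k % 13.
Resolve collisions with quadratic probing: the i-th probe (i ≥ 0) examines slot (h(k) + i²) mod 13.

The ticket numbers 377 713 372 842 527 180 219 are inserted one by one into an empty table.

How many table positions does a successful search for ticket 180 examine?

377 hashes to 0; slot 0 is free -> place at 0.
713 hashes to 11; slot 11 is free -> place at 11.
372 hashes to 8; slot 8 is free -> place at 8.
842 hashes to 10; slot 10 is free -> place at 10.
527 hashes to 7; slot 7 is free -> place at 7.
180 hashes to 11; 11 taken -> place at 12.
219 hashes to 11; 11,12 taken -> place at 2.
Table: [377, -, 219, -, -, -, -, 527, 372, -, 842, 713, 180]
Lookup 180: h=11, probe 11,12 → found at 12.

2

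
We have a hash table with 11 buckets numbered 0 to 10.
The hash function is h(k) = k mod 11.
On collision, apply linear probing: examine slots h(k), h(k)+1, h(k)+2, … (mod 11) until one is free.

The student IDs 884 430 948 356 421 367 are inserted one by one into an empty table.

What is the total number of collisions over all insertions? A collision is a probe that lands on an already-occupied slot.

3

Insert 884: h=4, slot 4 empty → index 4.
Insert 430: h=1, slot 1 empty → index 1.
Insert 948: h=2, slot 2 empty → index 2.
Insert 356: h=4, slot 4 occupied → index 5.
Insert 421: h=3, slot 3 empty → index 3.
Insert 367: h=4, slots 4,5 occupied → index 6.
Table: [., 430, 948, 421, 884, 356, 367, ., ., ., .]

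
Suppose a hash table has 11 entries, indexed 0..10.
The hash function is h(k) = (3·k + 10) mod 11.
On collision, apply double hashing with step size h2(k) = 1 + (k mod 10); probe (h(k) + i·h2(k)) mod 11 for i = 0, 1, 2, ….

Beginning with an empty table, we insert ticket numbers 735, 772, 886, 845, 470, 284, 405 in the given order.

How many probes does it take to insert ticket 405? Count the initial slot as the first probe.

Insert 735: h=4, slot 4 empty → index 4.
Insert 772: h=5, slot 5 empty → index 5.
Insert 886: h=6, slot 6 empty → index 6.
Insert 845: h=4, h2=6, slot 4 occupied → index 10.
Insert 470: h=1, slot 1 empty → index 1.
Insert 284: h=4, h2=5, slot 4 occupied → index 9.
Insert 405: h=4, h2=6, slots 4,10,5 occupied → index 0.
Table: [405, 470, _, _, 735, 772, 886, _, _, 284, 845]

4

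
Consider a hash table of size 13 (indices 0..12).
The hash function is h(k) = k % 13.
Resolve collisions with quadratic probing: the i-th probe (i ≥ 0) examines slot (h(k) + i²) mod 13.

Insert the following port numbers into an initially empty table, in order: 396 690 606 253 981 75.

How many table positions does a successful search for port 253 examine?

2

396 hashes to 6; slot 6 is free -> place at 6.
690 hashes to 1; slot 1 is free -> place at 1.
606 hashes to 8; slot 8 is free -> place at 8.
253 hashes to 6; 6 taken -> place at 7.
981 hashes to 6; 6,7 taken -> place at 10.
75 hashes to 10; 10 taken -> place at 11.
Table: [-, 690, -, -, -, -, 396, 253, 606, -, 981, 75, -]
Lookup 253: h=6, probe 6,7 → found at 7.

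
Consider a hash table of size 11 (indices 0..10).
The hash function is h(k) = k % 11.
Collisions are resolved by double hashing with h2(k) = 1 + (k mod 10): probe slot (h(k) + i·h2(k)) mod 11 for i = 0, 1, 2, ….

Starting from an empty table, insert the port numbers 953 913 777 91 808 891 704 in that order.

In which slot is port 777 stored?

Insert 953: h=7, slot 7 empty → index 7.
Insert 913: h=0, slot 0 empty → index 0.
Insert 777: h=7, h2=8, slot 7 occupied → index 4.
Insert 91: h=3, slot 3 empty → index 3.
Insert 808: h=5, slot 5 empty → index 5.
Insert 891: h=0, h2=2, slot 0 occupied → index 2.
Insert 704: h=0, h2=5, slots 0,5 occupied → index 10.
Table: [913, —, 891, 91, 777, 808, —, 953, —, —, 704]

4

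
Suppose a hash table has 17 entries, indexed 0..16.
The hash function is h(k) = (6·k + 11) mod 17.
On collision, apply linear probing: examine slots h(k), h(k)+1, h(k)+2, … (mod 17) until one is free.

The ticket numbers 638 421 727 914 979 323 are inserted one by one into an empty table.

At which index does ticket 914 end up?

Insert 638: h=14, slot 14 empty → index 14.
Insert 421: h=4, slot 4 empty → index 4.
Insert 727: h=4, slot 4 occupied → index 5.
Insert 914: h=4, slots 4,5 occupied → index 6.
Insert 979: h=3, slot 3 empty → index 3.
Insert 323: h=11, slot 11 empty → index 11.
Table: [_, _, _, 979, 421, 727, 914, _, _, _, _, 323, _, _, 638, _, _]

6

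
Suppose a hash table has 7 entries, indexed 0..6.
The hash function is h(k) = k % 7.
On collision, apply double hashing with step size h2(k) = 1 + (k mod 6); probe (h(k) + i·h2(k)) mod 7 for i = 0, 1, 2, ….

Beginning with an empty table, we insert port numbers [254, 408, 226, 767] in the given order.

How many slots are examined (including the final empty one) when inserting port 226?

2

254 hashes to 2; slot 2 is free → place at 2.
408 hashes to 2, h2=1; 2 taken → place at 3.
226 hashes to 2, h2=5; 2 taken → place at 0.
767 hashes to 4; slot 4 is free → place at 4.
Table: [226, -, 254, 408, 767, -, -]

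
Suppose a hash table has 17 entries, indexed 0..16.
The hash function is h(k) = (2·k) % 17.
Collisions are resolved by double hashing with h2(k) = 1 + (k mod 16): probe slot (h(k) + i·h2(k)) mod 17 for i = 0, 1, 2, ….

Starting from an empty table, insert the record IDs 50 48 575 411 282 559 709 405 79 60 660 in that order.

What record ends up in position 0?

405

50 hashes to 15; slot 15 is free → place at 15.
48 hashes to 11; slot 11 is free → place at 11.
575 hashes to 11, h2=16; 11 taken → place at 10.
411 hashes to 6; slot 6 is free → place at 6.
282 hashes to 3; slot 3 is free → place at 3.
559 hashes to 13; slot 13 is free → place at 13.
709 hashes to 7; slot 7 is free → place at 7.
405 hashes to 11, h2=6; 11 taken → place at 0.
79 hashes to 5; slot 5 is free → place at 5.
60 hashes to 1; slot 1 is free → place at 1.
660 hashes to 11, h2=5; 11 taken → place at 16.
Table: [405, 60, ∅, 282, ∅, 79, 411, 709, ∅, ∅, 575, 48, ∅, 559, ∅, 50, 660]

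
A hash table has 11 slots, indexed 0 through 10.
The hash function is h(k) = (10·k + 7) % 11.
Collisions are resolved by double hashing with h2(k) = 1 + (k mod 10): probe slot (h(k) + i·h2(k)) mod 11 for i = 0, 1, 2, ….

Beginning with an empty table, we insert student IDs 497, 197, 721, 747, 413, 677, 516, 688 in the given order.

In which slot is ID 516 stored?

497: h=5 -> slot 5
197: h=8 -> slot 8
721: h=1 -> slot 1
747: h=8, h2=8, probe 8,5,2 -> slot 2
413: h=1, h2=4, probe 1,5,9 -> slot 9
677: h=1, h2=8, probe 1,9,6 -> slot 6
516: h=8, h2=7, probe 8,4 -> slot 4
688: h=1, h2=9, probe 1,10 -> slot 10
Table: [∅, 721, 747, ∅, 516, 497, 677, ∅, 197, 413, 688]

4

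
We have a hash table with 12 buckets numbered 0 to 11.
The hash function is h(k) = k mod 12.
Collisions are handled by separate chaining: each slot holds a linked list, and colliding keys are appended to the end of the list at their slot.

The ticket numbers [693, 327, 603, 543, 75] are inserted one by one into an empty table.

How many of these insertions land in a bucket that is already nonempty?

693 -> bucket 9
327 -> bucket 3
603 -> bucket 3 (collision)
543 -> bucket 3 (collision)
75 -> bucket 3 (collision)
Final buckets:
0: -
1: -
2: -
3: 327 -> 603 -> 543 -> 75
4: -
5: -
6: -
7: -
8: -
9: 693
10: -
11: -

3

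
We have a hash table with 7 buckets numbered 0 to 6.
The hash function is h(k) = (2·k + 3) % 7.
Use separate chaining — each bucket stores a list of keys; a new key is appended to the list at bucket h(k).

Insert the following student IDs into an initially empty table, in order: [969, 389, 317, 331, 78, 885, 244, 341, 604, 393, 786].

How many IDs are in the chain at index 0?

4

969 → bucket 2
389 → bucket 4
317 → bucket 0
331 → bucket 0 (collision)
78 → bucket 5
885 → bucket 2 (collision)
244 → bucket 1
341 → bucket 6
604 → bucket 0 (collision)
393 → bucket 5 (collision)
786 → bucket 0 (collision)
Final buckets:
0: 317 -> 331 -> 604 -> 786
1: 244
2: 969 -> 885
3: ∅
4: 389
5: 78 -> 393
6: 341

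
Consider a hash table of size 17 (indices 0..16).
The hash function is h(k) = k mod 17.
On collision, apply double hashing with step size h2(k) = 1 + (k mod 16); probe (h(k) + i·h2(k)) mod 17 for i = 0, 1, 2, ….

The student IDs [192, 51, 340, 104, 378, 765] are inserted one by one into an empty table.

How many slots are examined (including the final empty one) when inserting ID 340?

192 hashes to 5; slot 5 is free -> place at 5.
51 hashes to 0; slot 0 is free -> place at 0.
340 hashes to 0, h2=5; 0,5 taken -> place at 10.
104 hashes to 2; slot 2 is free -> place at 2.
378 hashes to 4; slot 4 is free -> place at 4.
765 hashes to 0, h2=14; 0 taken -> place at 14.
Table: [51, _, 104, _, 378, 192, _, _, _, _, 340, _, _, _, 765, _, _]

3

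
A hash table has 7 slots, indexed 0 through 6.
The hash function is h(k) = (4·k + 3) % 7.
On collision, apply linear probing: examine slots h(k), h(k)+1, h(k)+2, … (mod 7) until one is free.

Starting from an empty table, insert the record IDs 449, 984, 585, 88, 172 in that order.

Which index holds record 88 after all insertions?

Insert 449: h=0, slot 0 empty -> index 0.
Insert 984: h=5, slot 5 empty -> index 5.
Insert 585: h=5, slot 5 occupied -> index 6.
Insert 88: h=5, slots 5,6,0 occupied -> index 1.
Insert 172: h=5, slots 5,6,0,1 occupied -> index 2.
Table: [449, 88, 172, _, _, 984, 585]

1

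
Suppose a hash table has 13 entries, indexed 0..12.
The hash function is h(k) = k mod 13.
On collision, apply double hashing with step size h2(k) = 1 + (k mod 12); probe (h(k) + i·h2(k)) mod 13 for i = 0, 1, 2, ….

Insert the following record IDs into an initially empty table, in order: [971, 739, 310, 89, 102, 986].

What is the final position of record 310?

7

971: h=9 -> slot 9
739: h=11 -> slot 11
310: h=11, h2=11, probe 11,9,7 -> slot 7
89: h=11, h2=6, probe 11,4 -> slot 4
102: h=11, h2=7, probe 11,5 -> slot 5
986: h=11, h2=3, probe 11,1 -> slot 1
Table: [_, 986, _, _, 89, 102, _, 310, _, 971, _, 739, _]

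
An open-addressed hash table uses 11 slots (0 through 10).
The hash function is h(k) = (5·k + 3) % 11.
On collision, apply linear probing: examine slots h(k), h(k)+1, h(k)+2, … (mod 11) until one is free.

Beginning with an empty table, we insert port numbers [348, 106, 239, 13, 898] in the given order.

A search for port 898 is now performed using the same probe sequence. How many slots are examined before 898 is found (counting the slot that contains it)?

3

348: h=5 → slot 5
106: h=5, probe 5,6 → slot 6
239: h=10 → slot 10
13: h=2 → slot 2
898: h=5, probe 5,6,7 → slot 7
Table: [_, _, 13, _, _, 348, 106, 898, _, _, 239]
Lookup 898: h=5, probe 5,6,7 → found at 7.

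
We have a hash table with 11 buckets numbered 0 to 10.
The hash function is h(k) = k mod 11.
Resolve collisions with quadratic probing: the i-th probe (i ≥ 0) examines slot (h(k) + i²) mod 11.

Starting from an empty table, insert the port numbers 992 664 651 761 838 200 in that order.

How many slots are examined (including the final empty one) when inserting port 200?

992 hashes to 2; slot 2 is free => place at 2.
664 hashes to 4; slot 4 is free => place at 4.
651 hashes to 2; 2 taken => place at 3.
761 hashes to 2; 2,3 taken => place at 6.
838 hashes to 2; 2,3,6 taken => place at 0.
200 hashes to 2; 2,3,6,0 taken => place at 7.
Table: [838, ∅, 992, 651, 664, ∅, 761, 200, ∅, ∅, ∅]

5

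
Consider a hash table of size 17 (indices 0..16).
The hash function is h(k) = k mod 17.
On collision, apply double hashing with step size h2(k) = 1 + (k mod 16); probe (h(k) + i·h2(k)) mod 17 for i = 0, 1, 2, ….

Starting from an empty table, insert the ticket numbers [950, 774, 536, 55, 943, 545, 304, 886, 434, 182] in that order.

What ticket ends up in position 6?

182

950 hashes to 15; slot 15 is free => place at 15.
774 hashes to 9; slot 9 is free => place at 9.
536 hashes to 9, h2=9; 9 taken => place at 1.
55 hashes to 4; slot 4 is free => place at 4.
943 hashes to 8; slot 8 is free => place at 8.
545 hashes to 1, h2=2; 1 taken => place at 3.
304 hashes to 15, h2=1; 15 taken => place at 16.
886 hashes to 2; slot 2 is free => place at 2.
434 hashes to 9, h2=3; 9 taken => place at 12.
182 hashes to 12, h2=7; 12,2,9,16 taken => place at 6.
Table: [_, 536, 886, 545, 55, _, 182, _, 943, 774, _, _, 434, _, _, 950, 304]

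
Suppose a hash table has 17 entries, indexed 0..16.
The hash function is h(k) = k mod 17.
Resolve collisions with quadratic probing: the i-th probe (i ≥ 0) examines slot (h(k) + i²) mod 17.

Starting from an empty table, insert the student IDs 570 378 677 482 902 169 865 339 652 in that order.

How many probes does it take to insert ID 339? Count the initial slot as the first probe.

2

Insert 570: h=9, slot 9 empty => index 9.
Insert 378: h=4, slot 4 empty => index 4.
Insert 677: h=14, slot 14 empty => index 14.
Insert 482: h=6, slot 6 empty => index 6.
Insert 902: h=1, slot 1 empty => index 1.
Insert 169: h=16, slot 16 empty => index 16.
Insert 865: h=15, slot 15 empty => index 15.
Insert 339: h=16, slot 16 occupied => index 0.
Insert 652: h=6, slot 6 occupied => index 7.
Table: [339, 902, —, —, 378, —, 482, 652, —, 570, —, —, —, —, 677, 865, 169]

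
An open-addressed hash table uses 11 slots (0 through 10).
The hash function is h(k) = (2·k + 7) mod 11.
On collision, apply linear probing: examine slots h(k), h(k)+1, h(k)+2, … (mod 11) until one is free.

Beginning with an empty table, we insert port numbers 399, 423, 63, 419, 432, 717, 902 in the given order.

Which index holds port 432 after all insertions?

399 hashes to 2; slot 2 is free -> place at 2.
423 hashes to 6; slot 6 is free -> place at 6.
63 hashes to 1; slot 1 is free -> place at 1.
419 hashes to 9; slot 9 is free -> place at 9.
432 hashes to 2; 2 taken -> place at 3.
717 hashes to 0; slot 0 is free -> place at 0.
902 hashes to 7; slot 7 is free -> place at 7.
Table: [717, 63, 399, 432, -, -, 423, 902, -, 419, -]

3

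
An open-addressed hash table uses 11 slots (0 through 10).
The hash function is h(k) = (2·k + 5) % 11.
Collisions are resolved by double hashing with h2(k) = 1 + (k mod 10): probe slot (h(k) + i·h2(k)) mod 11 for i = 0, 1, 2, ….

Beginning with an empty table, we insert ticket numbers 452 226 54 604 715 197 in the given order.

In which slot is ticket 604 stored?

452 hashes to 7; slot 7 is free -> place at 7.
226 hashes to 6; slot 6 is free -> place at 6.
54 hashes to 3; slot 3 is free -> place at 3.
604 hashes to 3, h2=5; 3 taken -> place at 8.
715 hashes to 5; slot 5 is free -> place at 5.
197 hashes to 3, h2=8; 3 taken -> place at 0.
Table: [197, ., ., 54, ., 715, 226, 452, 604, ., .]

8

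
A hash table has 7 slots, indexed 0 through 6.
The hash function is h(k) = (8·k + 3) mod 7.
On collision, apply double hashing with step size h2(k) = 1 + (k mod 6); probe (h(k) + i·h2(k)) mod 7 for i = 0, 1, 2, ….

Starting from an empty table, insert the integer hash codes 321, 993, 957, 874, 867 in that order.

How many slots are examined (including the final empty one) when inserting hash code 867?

321: h=2 → slot 2
993: h=2, h2=4, probe 2,6 → slot 6
957: h=1 → slot 1
874: h=2, h2=5, probe 2,0 → slot 0
867: h=2, h2=4, probe 2,6,3 → slot 3
Table: [874, 957, 321, 867, ., ., 993]

3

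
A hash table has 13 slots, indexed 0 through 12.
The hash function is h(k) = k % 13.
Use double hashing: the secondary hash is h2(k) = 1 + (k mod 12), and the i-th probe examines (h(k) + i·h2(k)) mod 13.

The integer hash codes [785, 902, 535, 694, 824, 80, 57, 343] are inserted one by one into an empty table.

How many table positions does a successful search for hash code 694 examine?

2

785 hashes to 5; slot 5 is free → place at 5.
902 hashes to 5, h2=3; 5 taken → place at 8.
535 hashes to 2; slot 2 is free → place at 2.
694 hashes to 5, h2=11; 5 taken → place at 3.
824 hashes to 5, h2=9; 5 taken → place at 1.
80 hashes to 2, h2=9; 2 taken → place at 11.
57 hashes to 5, h2=10; 5,2 taken → place at 12.
343 hashes to 5, h2=8; 5 taken → place at 0.
Table: [343, 824, 535, 694, ∅, 785, ∅, ∅, 902, ∅, ∅, 80, 57]
Lookup 694: h=5, h2=11, probe 5,3 → found at 3.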